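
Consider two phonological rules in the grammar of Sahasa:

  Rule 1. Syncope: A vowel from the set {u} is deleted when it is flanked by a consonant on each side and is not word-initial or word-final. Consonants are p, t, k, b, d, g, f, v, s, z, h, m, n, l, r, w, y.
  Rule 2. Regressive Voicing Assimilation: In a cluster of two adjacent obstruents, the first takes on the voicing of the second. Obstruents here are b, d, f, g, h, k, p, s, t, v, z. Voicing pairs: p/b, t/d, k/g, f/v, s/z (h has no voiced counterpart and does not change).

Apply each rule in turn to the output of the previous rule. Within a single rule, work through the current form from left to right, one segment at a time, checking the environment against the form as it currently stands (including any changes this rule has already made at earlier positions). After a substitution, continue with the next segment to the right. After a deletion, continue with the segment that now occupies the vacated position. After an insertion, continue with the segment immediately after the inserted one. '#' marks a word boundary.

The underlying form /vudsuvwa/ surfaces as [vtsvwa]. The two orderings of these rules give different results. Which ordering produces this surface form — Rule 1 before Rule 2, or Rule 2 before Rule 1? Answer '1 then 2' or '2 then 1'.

Order 1 then 2:
  1 Syncope: [vudsuvwa] → [vdsvwa]
  2 Regressive Voicing Assimilation: [vdsvwa] → [vtzvwa]
  result: [vtzvwa]
Order 2 then 1:
  2 Regressive Voicing Assimilation: [vudsuvwa] → [vutsuvwa]
  1 Syncope: [vutsuvwa] → [vtsvwa]
  result: [vtsvwa]

2 then 1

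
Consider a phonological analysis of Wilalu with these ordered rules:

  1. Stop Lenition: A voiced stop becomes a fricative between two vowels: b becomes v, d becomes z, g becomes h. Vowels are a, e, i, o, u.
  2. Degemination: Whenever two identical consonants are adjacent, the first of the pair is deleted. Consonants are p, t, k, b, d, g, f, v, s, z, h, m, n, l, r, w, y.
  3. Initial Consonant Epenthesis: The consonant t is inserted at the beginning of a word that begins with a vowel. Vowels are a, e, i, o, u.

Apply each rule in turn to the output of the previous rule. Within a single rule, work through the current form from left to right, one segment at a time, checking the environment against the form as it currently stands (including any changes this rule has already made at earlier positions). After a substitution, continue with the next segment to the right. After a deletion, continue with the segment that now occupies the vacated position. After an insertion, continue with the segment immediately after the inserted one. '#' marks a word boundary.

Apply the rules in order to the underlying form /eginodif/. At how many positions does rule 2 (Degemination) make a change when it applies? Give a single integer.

1 Stop Lenition: [eginodif] → [ehinozif]
2 Degemination: no change — [ehinozif]
3 Initial Consonant Epenthesis: [ehinozif] → [tehinozif]
Rule 2 changed 0 position(s).

0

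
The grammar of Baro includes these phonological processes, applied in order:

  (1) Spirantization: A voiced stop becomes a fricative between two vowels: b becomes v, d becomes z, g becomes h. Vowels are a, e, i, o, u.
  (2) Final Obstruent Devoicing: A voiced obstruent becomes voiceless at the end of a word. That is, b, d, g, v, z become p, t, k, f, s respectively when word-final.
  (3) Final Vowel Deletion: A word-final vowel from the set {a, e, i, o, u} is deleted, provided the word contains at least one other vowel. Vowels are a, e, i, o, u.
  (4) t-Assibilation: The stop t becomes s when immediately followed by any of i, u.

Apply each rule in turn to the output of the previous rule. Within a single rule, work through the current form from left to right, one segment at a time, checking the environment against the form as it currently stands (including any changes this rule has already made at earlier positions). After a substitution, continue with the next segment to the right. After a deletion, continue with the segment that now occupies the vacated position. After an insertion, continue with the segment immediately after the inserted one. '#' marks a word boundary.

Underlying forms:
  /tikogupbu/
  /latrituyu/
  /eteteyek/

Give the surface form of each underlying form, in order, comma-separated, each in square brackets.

/tikogupbu/:
  (1) Spirantization: [tikogupbu] → [tikohupbu]
  (2) Final Obstruent Devoicing: no change — [tikohupbu]
  (3) Final Vowel Deletion: [tikohupbu] → [tikohupb]
  (4) t-Assibilation: [tikohupb] → [sikohupb]
/latrituyu/:
  (1) Spirantization: no change — [latrituyu]
  (2) Final Obstruent Devoicing: no change — [latrituyu]
  (3) Final Vowel Deletion: [latrituyu] → [latrituy]
  (4) t-Assibilation: [latrituy] → [latrisuy]
/eteteyek/:
  (1) Spirantization: no change — [eteteyek]
  (2) Final Obstruent Devoicing: no change — [eteteyek]
  (3) Final Vowel Deletion: no change — [eteteyek]
  (4) t-Assibilation: no change — [eteteyek]

[sikohupb], [latrisuy], [eteteyek]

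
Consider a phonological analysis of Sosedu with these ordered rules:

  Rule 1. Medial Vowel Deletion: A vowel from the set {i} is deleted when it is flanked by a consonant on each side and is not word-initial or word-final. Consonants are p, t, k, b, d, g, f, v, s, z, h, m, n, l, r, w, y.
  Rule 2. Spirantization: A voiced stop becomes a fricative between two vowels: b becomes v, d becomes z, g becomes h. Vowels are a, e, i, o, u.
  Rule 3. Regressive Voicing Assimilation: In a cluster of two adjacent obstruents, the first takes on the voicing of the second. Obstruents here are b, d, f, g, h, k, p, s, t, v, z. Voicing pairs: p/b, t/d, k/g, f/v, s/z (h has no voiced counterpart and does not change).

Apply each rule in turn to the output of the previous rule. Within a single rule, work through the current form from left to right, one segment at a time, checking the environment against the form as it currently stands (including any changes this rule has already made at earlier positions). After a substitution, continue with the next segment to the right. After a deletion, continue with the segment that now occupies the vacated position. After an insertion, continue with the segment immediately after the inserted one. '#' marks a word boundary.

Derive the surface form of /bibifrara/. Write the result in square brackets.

Rule 1 Medial Vowel Deletion: [bibifrara] → [bbfrara]
Rule 2 Spirantization: no change — [bbfrara]
Rule 3 Regressive Voicing Assimilation: [bbfrara] → [bpfrara]

[bpfrara]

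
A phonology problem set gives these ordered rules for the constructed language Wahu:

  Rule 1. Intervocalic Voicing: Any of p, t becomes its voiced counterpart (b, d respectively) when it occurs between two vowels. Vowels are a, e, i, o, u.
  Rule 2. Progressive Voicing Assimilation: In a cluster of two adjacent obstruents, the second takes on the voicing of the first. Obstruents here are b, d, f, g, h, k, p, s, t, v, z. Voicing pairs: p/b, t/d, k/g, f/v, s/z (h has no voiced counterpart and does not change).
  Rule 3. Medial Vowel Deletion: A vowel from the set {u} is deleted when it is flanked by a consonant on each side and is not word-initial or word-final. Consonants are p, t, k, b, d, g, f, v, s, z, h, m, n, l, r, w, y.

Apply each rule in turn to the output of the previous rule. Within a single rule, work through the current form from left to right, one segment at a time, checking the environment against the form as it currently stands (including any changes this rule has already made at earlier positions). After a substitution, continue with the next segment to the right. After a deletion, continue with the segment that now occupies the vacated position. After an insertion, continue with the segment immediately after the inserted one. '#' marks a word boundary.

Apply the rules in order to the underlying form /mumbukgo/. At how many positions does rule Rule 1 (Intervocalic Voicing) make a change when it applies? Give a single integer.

0

Rule 1 Intervocalic Voicing: no change — [mumbukgo]
Rule 2 Progressive Voicing Assimilation: [mumbukgo] → [mumbukko]
Rule 3 Medial Vowel Deletion: [mumbukko] → [mmbkko]
Rule Rule 1 changed 0 position(s).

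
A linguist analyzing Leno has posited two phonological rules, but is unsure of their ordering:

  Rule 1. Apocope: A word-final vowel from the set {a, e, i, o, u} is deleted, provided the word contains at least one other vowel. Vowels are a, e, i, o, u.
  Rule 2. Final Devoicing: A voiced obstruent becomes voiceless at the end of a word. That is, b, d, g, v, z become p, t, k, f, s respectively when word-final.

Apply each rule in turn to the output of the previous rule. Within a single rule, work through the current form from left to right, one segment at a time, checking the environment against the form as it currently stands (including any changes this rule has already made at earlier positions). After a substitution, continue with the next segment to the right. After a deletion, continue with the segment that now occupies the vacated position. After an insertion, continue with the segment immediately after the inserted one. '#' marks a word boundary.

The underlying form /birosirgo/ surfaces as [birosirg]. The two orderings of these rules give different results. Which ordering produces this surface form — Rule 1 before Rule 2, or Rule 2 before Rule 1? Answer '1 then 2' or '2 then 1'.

2 then 1

Order 1 then 2:
  1 Apocope: [birosirgo] → [birosirg]
  2 Final Devoicing: [birosirg] → [birosirk]
  result: [birosirk]
Order 2 then 1:
  2 Final Devoicing: no change — [birosirgo]
  1 Apocope: [birosirgo] → [birosirg]
  result: [birosirg]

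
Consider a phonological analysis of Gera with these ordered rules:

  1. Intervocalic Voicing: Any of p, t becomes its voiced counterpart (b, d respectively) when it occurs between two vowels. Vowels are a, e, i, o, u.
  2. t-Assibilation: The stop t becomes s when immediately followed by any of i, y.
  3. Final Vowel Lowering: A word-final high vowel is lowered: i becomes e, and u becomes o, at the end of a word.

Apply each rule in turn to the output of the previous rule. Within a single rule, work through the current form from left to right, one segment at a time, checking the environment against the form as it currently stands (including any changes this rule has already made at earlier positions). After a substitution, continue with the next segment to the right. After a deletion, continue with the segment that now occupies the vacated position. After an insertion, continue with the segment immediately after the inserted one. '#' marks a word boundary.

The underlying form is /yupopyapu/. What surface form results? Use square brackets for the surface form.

1 Intervocalic Voicing: [yupopyapu] → [yubopyabu]
2 t-Assibilation: no change — [yubopyabu]
3 Final Vowel Lowering: [yubopyabu] → [yubopyabo]

[yubopyabo]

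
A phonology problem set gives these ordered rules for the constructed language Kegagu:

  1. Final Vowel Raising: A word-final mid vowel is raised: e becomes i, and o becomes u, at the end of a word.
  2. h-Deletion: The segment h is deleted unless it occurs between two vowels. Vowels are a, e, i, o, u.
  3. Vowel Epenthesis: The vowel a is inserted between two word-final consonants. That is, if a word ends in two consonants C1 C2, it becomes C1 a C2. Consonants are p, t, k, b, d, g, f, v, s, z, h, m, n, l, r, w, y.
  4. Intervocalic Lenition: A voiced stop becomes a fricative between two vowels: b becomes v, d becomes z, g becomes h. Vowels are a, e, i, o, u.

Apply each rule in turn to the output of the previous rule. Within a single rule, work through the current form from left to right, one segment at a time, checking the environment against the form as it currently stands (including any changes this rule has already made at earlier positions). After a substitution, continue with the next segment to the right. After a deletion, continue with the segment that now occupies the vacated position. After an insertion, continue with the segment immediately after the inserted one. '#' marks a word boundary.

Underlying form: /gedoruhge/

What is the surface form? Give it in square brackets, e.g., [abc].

[gezoruhi]

1 Final Vowel Raising: [gedoruhge] → [gedoruhgi]
2 h-Deletion: [gedoruhgi] → [gedorugi]
3 Vowel Epenthesis: no change — [gedorugi]
4 Intervocalic Lenition: [gedorugi] → [gezoruhi]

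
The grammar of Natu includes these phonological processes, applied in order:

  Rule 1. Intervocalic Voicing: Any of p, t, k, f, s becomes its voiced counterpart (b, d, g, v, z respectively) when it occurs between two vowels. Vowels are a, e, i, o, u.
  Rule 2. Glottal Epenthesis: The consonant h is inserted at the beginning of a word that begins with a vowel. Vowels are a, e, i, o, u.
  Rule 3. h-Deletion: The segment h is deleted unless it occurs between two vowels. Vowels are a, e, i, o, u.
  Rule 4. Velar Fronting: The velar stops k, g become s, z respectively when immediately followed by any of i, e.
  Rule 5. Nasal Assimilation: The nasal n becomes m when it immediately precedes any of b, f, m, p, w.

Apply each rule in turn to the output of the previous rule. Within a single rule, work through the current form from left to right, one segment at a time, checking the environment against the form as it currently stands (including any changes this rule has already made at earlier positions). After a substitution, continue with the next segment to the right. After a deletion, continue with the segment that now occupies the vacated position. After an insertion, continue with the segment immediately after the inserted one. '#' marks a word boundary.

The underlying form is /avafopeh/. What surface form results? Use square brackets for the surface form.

Rule 1 Intervocalic Voicing: [avafopeh] → [avavobeh]
Rule 2 Glottal Epenthesis: [avavobeh] → [havavobeh]
Rule 3 h-Deletion: [havavobeh] → [avavobe]
Rule 4 Velar Fronting: no change — [avavobe]
Rule 5 Nasal Assimilation: no change — [avavobe]

[avavobe]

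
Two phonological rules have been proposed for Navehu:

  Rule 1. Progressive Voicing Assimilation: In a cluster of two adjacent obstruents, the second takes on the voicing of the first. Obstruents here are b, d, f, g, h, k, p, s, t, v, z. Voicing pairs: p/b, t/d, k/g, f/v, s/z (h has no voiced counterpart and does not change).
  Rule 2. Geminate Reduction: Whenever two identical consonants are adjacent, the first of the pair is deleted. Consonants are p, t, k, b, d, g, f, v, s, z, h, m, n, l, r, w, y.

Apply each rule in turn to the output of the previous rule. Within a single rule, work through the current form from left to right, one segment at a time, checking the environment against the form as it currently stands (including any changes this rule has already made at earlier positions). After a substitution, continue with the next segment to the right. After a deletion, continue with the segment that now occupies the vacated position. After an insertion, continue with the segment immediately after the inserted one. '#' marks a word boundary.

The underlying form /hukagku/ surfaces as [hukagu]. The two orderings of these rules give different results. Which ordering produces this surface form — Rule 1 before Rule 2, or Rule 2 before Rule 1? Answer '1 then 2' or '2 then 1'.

1 then 2

Order 1 then 2:
  1 Progressive Voicing Assimilation: [hukagku] → [hukaggu]
  2 Geminate Reduction: [hukaggu] → [hukagu]
  result: [hukagu]
Order 2 then 1:
  2 Geminate Reduction: no change — [hukagku]
  1 Progressive Voicing Assimilation: [hukagku] → [hukaggu]
  result: [hukaggu]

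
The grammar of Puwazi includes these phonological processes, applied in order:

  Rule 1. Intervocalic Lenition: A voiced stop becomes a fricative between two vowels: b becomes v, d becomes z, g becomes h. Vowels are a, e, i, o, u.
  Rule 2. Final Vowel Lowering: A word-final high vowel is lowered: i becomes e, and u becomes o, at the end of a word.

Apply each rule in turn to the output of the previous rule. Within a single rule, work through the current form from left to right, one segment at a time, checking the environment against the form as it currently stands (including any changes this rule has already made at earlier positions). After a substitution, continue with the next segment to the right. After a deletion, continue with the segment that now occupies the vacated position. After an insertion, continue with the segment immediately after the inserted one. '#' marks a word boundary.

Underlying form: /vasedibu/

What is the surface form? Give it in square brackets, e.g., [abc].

Rule 1 Intervocalic Lenition: [vasedibu] → [vasezivu]
Rule 2 Final Vowel Lowering: [vasezivu] → [vasezivo]

[vasezivo]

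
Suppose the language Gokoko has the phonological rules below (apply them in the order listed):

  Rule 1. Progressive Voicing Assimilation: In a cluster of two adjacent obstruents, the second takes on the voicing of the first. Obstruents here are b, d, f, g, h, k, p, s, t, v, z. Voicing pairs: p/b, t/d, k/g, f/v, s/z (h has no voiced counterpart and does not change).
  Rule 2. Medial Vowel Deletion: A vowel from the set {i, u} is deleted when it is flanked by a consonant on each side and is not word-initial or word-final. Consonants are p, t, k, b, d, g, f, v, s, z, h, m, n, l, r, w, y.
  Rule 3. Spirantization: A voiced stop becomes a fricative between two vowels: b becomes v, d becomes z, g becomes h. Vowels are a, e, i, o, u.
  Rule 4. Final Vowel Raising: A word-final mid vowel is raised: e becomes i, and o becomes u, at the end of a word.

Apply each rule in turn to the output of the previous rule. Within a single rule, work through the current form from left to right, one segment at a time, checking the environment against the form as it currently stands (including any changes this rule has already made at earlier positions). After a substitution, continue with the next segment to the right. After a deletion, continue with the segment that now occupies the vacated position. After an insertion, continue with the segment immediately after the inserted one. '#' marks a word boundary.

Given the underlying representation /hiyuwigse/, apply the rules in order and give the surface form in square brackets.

Rule 1 Progressive Voicing Assimilation: [hiyuwigse] → [hiyuwigze]
Rule 2 Medial Vowel Deletion: [hiyuwigze] → [hywgze]
Rule 3 Spirantization: no change — [hywgze]
Rule 4 Final Vowel Raising: [hywgze] → [hywgzi]

[hywgzi]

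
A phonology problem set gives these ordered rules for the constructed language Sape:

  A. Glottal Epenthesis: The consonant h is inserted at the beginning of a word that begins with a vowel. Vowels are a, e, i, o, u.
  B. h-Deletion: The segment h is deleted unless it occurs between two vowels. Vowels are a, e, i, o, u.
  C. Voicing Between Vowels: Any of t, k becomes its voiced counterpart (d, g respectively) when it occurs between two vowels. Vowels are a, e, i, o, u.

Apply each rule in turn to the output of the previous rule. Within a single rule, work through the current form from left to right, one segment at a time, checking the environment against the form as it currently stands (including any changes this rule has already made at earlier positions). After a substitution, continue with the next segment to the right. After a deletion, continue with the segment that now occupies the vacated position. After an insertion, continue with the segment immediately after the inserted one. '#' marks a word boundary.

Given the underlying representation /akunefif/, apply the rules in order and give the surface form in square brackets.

[agunefif]

A Glottal Epenthesis: [akunefif] → [hakunefif]
B h-Deletion: [hakunefif] → [akunefif]
C Voicing Between Vowels: [akunefif] → [agunefif]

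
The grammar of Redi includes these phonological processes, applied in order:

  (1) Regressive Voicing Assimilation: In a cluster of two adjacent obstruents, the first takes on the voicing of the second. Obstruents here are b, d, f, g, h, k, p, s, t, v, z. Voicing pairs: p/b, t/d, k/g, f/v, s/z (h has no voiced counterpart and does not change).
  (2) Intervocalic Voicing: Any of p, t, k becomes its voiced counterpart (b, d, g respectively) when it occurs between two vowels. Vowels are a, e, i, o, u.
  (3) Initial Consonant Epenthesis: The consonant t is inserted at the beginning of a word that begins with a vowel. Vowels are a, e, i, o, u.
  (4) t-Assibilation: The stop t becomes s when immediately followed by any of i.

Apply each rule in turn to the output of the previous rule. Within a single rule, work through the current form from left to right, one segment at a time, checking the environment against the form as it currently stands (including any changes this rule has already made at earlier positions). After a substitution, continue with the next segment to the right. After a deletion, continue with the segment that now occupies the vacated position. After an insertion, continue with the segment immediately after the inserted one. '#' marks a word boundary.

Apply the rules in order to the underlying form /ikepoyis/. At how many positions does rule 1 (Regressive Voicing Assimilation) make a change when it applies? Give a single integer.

0

(1) Regressive Voicing Assimilation: no change — [ikepoyis]
(2) Intervocalic Voicing: [ikepoyis] → [igeboyis]
(3) Initial Consonant Epenthesis: [igeboyis] → [tigeboyis]
(4) t-Assibilation: [tigeboyis] → [sigeboyis]
Rule 1 changed 0 position(s).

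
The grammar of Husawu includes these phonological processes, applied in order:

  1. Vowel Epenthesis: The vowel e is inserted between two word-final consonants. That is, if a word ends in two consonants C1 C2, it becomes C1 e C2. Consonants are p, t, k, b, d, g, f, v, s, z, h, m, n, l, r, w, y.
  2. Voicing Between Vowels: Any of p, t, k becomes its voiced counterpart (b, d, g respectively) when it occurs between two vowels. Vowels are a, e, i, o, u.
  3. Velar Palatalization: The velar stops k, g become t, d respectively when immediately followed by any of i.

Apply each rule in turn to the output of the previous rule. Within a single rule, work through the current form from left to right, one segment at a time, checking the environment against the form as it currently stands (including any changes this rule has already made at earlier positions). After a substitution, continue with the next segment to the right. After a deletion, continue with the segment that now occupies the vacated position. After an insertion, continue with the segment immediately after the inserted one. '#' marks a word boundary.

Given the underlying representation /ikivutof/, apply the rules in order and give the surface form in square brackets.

1 Vowel Epenthesis: no change — [ikivutof]
2 Voicing Between Vowels: [ikivutof] → [igivudof]
3 Velar Palatalization: [igivudof] → [idivudof]

[idivudof]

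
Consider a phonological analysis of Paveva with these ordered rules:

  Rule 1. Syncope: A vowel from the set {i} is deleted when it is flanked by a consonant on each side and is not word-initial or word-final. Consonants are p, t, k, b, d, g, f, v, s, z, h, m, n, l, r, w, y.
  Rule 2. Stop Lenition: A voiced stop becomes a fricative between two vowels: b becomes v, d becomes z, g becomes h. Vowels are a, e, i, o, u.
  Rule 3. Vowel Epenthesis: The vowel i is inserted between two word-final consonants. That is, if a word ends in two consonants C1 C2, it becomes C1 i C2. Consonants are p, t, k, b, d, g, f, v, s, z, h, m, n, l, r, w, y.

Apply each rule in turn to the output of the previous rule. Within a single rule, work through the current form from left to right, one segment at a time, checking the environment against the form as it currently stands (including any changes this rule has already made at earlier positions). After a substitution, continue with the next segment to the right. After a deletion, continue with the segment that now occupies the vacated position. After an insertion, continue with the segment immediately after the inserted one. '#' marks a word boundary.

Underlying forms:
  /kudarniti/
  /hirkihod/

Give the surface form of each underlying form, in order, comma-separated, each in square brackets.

/kudarniti/:
  Rule 1 Syncope: [kudarniti] → [kudarnti]
  Rule 2 Stop Lenition: [kudarnti] → [kuzarnti]
  Rule 3 Vowel Epenthesis: no change — [kuzarnti]
/hirkihod/:
  Rule 1 Syncope: [hirkihod] → [hrkhod]
  Rule 2 Stop Lenition: no change — [hrkhod]
  Rule 3 Vowel Epenthesis: no change — [hrkhod]

[kuzarnti], [hrkhod]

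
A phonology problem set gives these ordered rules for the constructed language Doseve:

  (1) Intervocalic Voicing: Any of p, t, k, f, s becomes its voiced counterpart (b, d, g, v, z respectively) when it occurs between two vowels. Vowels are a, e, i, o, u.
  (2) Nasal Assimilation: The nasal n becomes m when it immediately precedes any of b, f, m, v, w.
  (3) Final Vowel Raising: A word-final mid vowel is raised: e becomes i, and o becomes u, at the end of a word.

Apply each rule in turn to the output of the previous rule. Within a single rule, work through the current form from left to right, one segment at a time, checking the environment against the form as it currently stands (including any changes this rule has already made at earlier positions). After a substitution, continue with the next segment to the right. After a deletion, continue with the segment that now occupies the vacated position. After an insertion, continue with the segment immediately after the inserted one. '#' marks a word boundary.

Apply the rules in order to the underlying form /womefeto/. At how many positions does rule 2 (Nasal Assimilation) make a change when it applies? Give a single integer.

0

(1) Intervocalic Voicing: [womefeto] → [womevedo]
(2) Nasal Assimilation: no change — [womevedo]
(3) Final Vowel Raising: [womevedo] → [womevedu]
Rule 2 changed 0 position(s).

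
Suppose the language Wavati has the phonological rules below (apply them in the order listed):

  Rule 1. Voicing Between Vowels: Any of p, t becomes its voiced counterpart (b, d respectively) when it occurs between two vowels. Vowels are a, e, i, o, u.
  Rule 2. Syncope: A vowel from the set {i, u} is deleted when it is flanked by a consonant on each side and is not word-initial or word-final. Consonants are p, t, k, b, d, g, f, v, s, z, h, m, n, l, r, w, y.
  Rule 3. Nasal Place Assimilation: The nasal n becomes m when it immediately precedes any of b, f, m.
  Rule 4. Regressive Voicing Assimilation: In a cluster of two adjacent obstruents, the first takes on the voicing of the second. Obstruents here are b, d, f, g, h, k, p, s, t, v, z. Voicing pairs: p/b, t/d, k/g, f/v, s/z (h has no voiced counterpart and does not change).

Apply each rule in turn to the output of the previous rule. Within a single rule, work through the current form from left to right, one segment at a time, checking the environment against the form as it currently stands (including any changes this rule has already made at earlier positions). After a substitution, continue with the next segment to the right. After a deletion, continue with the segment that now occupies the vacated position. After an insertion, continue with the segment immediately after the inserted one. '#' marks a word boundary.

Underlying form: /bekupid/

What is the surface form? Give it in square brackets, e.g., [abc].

Rule 1 Voicing Between Vowels: [bekupid] → [bekubid]
Rule 2 Syncope: [bekubid] → [bekbd]
Rule 3 Nasal Place Assimilation: no change — [bekbd]
Rule 4 Regressive Voicing Assimilation: [bekbd] → [begbd]

[begbd]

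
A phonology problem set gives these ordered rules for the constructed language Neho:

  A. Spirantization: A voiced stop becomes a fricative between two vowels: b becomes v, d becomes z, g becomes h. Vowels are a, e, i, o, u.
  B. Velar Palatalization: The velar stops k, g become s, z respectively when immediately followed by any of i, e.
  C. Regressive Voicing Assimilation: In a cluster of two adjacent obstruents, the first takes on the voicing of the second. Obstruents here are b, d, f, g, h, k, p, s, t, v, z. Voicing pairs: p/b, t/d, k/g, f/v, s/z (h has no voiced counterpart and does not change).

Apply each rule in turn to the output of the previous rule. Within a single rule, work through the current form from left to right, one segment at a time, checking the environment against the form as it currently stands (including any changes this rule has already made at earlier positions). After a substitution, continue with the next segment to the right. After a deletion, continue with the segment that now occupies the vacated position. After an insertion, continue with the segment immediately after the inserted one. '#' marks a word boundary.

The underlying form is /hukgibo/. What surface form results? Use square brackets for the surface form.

[hugzivo]

A Spirantization: [hukgibo] → [hukgivo]
B Velar Palatalization: [hukgivo] → [hukzivo]
C Regressive Voicing Assimilation: [hukzivo] → [hugzivo]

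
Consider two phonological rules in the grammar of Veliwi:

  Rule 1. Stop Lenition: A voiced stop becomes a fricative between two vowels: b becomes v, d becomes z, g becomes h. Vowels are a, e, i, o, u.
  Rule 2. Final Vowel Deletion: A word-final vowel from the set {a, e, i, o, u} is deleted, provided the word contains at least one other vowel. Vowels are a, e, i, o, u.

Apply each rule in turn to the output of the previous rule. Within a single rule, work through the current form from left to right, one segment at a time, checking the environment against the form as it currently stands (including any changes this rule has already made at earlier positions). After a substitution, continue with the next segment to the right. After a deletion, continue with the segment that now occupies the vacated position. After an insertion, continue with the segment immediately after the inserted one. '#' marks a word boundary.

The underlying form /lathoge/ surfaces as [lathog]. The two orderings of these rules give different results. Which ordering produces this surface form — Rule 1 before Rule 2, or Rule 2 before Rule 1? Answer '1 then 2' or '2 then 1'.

Order 1 then 2:
  1 Stop Lenition: [lathoge] → [lathohe]
  2 Final Vowel Deletion: [lathohe] → [lathoh]
  result: [lathoh]
Order 2 then 1:
  2 Final Vowel Deletion: [lathoge] → [lathog]
  1 Stop Lenition: no change — [lathog]
  result: [lathog]

2 then 1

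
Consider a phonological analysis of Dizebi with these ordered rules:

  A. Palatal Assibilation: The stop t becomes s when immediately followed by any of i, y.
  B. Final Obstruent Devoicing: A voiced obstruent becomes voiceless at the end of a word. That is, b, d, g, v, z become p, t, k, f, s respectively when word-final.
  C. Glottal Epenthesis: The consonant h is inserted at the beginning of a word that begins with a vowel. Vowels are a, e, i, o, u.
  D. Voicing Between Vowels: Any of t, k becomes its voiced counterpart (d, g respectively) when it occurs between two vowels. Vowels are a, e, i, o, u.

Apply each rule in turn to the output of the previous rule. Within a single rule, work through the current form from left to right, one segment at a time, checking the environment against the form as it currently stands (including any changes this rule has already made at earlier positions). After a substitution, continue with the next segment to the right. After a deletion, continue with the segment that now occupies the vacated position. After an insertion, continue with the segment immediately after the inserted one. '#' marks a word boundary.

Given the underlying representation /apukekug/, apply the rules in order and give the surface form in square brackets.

[hapugeguk]

A Palatal Assibilation: no change — [apukekug]
B Final Obstruent Devoicing: [apukekug] → [apukekuk]
C Glottal Epenthesis: [apukekuk] → [hapukekuk]
D Voicing Between Vowels: [hapukekuk] → [hapugeguk]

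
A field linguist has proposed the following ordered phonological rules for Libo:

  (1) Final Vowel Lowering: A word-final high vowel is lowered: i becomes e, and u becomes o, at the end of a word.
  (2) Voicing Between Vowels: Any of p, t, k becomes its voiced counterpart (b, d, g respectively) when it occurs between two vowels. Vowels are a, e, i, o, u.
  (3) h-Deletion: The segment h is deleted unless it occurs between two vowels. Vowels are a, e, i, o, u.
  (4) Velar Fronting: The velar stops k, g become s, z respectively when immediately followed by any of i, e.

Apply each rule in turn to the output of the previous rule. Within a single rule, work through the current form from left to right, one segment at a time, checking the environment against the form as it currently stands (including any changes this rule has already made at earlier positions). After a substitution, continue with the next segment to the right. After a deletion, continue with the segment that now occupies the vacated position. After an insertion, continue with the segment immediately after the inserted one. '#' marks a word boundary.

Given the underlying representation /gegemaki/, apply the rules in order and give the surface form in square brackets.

[zezemaze]

(1) Final Vowel Lowering: [gegemaki] → [gegemake]
(2) Voicing Between Vowels: [gegemake] → [gegemage]
(3) h-Deletion: no change — [gegemage]
(4) Velar Fronting: [gegemage] → [zezemaze]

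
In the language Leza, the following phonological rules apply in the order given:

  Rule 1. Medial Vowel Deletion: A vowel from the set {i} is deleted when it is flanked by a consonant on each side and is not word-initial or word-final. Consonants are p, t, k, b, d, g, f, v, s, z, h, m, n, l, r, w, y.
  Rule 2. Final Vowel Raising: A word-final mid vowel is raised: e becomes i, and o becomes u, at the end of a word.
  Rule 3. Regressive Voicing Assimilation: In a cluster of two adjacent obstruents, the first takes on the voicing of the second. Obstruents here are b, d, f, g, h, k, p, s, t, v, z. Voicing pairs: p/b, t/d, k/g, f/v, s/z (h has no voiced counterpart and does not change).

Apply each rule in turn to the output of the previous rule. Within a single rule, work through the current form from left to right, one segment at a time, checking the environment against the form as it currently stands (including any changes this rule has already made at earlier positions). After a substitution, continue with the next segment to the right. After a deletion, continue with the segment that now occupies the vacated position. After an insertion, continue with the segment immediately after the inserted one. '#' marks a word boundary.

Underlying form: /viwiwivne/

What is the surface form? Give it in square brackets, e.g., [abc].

[vwwvni]

Rule 1 Medial Vowel Deletion: [viwiwivne] → [vwwvne]
Rule 2 Final Vowel Raising: [vwwvne] → [vwwvni]
Rule 3 Regressive Voicing Assimilation: no change — [vwwvni]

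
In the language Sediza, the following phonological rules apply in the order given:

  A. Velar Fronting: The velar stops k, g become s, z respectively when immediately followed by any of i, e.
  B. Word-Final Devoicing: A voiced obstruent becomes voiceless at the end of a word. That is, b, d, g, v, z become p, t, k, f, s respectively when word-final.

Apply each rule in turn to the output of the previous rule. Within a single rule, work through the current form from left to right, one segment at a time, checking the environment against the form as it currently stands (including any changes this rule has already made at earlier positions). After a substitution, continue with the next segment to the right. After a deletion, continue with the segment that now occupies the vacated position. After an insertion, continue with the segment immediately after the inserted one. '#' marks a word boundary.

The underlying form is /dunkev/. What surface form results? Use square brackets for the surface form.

A Velar Fronting: [dunkev] → [dunsev]
B Word-Final Devoicing: [dunsev] → [dunsef]

[dunsef]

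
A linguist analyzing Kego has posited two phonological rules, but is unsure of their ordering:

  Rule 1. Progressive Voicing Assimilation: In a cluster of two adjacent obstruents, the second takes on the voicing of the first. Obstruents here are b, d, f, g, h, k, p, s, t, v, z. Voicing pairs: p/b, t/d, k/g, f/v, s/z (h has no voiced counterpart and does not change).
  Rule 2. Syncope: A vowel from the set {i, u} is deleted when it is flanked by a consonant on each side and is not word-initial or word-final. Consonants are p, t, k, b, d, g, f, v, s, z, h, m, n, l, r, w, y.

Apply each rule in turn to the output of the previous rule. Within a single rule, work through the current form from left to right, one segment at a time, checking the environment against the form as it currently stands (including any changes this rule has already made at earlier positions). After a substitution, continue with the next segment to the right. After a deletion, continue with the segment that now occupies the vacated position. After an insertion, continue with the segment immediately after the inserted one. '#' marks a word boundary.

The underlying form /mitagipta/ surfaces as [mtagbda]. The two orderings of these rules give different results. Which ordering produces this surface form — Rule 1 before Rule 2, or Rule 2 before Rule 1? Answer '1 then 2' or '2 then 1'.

Order 1 then 2:
  1 Progressive Voicing Assimilation: no change — [mitagipta]
  2 Syncope: [mitagipta] → [mtagpta]
  result: [mtagpta]
Order 2 then 1:
  2 Syncope: [mitagipta] → [mtagpta]
  1 Progressive Voicing Assimilation: [mtagpta] → [mtagbda]
  result: [mtagbda]

2 then 1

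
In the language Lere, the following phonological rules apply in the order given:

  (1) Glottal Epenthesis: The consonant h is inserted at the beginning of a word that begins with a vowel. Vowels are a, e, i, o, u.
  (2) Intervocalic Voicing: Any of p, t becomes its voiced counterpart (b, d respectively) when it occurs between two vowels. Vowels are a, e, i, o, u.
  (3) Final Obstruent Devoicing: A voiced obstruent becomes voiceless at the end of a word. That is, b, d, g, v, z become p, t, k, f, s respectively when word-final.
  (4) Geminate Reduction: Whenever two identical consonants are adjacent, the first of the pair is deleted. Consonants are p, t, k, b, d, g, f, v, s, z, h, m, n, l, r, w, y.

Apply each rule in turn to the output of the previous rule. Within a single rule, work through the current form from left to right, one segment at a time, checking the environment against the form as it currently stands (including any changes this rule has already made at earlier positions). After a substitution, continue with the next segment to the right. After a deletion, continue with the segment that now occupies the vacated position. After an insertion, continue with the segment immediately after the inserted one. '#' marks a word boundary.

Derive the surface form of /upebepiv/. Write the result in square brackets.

[hubebebif]

(1) Glottal Epenthesis: [upebepiv] → [hupebepiv]
(2) Intervocalic Voicing: [hupebepiv] → [hubebebiv]
(3) Final Obstruent Devoicing: [hubebebiv] → [hubebebif]
(4) Geminate Reduction: no change — [hubebebif]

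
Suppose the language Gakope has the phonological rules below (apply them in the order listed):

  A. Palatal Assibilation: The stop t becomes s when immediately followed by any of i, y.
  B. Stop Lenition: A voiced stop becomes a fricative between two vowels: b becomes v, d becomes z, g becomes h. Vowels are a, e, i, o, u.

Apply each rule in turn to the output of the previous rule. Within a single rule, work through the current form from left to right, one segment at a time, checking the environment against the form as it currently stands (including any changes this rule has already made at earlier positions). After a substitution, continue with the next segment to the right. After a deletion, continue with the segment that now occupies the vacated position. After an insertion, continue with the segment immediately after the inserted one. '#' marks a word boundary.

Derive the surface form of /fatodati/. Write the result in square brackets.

A Palatal Assibilation: [fatodati] → [fatodasi]
B Stop Lenition: [fatodasi] → [fatozasi]

[fatozasi]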